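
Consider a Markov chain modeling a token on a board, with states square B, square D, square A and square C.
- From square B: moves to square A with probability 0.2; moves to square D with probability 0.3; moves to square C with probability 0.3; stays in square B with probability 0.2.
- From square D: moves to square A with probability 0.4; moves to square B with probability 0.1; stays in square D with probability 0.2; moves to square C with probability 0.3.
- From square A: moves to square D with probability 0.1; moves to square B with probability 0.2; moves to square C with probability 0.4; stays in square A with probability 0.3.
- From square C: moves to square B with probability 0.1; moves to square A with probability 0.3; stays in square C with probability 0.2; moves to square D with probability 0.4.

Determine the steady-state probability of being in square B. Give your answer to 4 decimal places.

Let the stationary distribution be π with π = πP and π_1 + π_2 + π_3 + π_4 = 1.
π_1 = 0.2·π_1 + 0.1·π_2 + 0.2·π_3 + 0.1·π_4
π_2 = 0.3·π_1 + 0.2·π_2 + 0.1·π_3 + 0.4·π_4
π_3 = 0.2·π_1 + 0.4·π_2 + 0.3·π_3 + 0.3·π_4
Solving with the normalization constraint gives π = (0.1455, 0.2438, 0.3098, 0.3009).
So the stationary probability of square B is 0.1455.

0.1455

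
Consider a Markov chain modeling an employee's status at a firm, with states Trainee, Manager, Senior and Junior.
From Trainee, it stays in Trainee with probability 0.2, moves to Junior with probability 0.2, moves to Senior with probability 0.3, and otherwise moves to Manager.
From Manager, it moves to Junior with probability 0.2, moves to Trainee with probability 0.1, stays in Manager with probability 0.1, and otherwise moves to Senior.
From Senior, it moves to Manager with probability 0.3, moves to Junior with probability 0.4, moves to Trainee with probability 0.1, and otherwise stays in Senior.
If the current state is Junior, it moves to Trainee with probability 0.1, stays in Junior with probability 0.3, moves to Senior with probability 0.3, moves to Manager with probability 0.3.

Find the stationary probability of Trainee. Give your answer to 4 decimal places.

Let the stationary distribution be π with π = πP and π_1 + π_2 + π_3 + π_4 = 1.
π_1 = 0.2·π_1 + 0.1·π_2 + 0.1·π_3 + 0.1·π_4
π_2 = 0.3·π_1 + 0.1·π_2 + 0.3·π_3 + 0.3·π_4
π_3 = 0.3·π_1 + 0.6·π_2 + 0.2·π_3 + 0.3·π_4
Solving with the normalization constraint gives π = (0.1111, 0.2500, 0.3409, 0.2980).
So the stationary probability of Trainee is 0.1111.

0.1111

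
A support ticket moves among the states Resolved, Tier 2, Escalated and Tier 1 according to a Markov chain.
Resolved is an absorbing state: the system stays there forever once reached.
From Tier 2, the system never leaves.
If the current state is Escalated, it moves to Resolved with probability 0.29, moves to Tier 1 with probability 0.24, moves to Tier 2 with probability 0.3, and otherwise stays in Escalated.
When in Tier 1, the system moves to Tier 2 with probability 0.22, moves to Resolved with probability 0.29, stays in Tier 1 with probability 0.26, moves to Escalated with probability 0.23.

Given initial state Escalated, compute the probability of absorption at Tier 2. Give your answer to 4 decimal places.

Let h(s) be the probability of absorption at Tier 2 starting from transient state s. Then h(Tier 2) = 1 and h(Resolved) = 0. By first-step analysis:
h(Escalated) = 0.29·0 + 0.3·1 + 0.17·h(Escalated) + 0.24·h(Tier 1)
h(Tier 1) = 0.29·0 + 0.22·1 + 0.23·h(Escalated) + 0.26·h(Tier 1)
Solving: h(Escalated) = 0.4916, h(Tier 1) = 0.4501.
Starting from Escalated, the probability is 0.4916.

0.4916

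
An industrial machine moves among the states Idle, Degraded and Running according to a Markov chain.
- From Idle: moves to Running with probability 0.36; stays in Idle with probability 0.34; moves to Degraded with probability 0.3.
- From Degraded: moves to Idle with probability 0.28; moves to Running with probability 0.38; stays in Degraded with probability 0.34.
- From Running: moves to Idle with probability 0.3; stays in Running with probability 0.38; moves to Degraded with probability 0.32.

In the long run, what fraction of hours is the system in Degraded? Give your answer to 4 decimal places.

Let the stationary distribution be π with π = πP and π_1 + π_2 + π_3 = 1.
π_1 = 0.34·π_1 + 0.28·π_2 + 0.3·π_3
π_2 = 0.3·π_1 + 0.34·π_2 + 0.32·π_3
Solving with the normalization constraint gives π = (0.3058, 0.3203, 0.3739).
So the stationary probability of Degraded is 0.3203.

0.3203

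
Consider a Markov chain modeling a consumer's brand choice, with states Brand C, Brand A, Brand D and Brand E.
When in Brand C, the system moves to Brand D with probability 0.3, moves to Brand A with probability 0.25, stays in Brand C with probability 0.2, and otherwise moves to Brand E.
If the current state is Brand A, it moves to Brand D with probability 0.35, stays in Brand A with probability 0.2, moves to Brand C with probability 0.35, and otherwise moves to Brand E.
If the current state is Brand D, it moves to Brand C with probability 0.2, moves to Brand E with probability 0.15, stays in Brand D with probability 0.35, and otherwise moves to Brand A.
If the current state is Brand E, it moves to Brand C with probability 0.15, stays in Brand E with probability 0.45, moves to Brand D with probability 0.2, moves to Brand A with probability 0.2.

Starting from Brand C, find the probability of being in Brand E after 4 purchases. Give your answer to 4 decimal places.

0.2294

Propagate the distribution vector 4 purchases from Brand C.
After 0 purchases: (1.0000, 0.0000, 0.0000, 0.0000)
After 1 purchase: (0.2000, 0.2500, 0.3000, 0.2500)
After 2 purchases: (0.2250, 0.2400, 0.3025, 0.2325)
After 3 purchases: (0.2244, 0.2415, 0.3039, 0.2303)
After 4 purchases: (0.2247, 0.2416, 0.3042, 0.2294)
P(in Brand E after 4 purchases) = 0.2294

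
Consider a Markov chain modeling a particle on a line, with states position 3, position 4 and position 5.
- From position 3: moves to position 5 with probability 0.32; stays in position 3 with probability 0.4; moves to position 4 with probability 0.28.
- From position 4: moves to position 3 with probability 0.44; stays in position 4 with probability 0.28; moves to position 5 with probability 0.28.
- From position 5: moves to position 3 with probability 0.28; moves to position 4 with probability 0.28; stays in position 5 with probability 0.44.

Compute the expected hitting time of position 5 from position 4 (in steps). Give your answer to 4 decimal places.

Let t(s) be the expected number of steps to first reach position 5 from state s, with t(position 5) = 0. Conditioning on the first step:
t(position 3) = 1 + 0.4·t(position 3) + 0.28·t(position 4)
t(position 4) = 1 + 0.44·t(position 3) + 0.28·t(position 4)
Solving: t(position 3) = 3.2383, t(position 4) = 3.3679.
Expected steps from position 4 to position 5: 3.3679.

3.3679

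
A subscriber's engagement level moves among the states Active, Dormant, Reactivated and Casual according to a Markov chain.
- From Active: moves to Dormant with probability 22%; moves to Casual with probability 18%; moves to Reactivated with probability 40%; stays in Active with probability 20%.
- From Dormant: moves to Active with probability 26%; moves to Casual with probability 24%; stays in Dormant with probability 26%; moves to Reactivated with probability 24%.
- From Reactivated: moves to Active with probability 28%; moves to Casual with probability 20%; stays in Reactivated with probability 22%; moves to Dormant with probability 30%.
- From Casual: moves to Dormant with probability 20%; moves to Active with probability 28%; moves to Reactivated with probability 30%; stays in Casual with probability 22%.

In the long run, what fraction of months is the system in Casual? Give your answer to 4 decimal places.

0.2090

Let the stationary distribution be π with π = πP and π_1 + π_2 + π_3 + π_4 = 1.
π_1 = 0.2·π_1 + 0.26·π_2 + 0.28·π_3 + 0.28·π_4
π_2 = 0.22·π_1 + 0.26·π_2 + 0.3·π_3 + 0.2·π_4
π_3 = 0.4·π_1 + 0.24·π_2 + 0.22·π_3 + 0.3·π_4
Solving with the normalization constraint gives π = (0.2547, 0.2488, 0.2875, 0.2090).
So the stationary probability of Casual is 0.2090.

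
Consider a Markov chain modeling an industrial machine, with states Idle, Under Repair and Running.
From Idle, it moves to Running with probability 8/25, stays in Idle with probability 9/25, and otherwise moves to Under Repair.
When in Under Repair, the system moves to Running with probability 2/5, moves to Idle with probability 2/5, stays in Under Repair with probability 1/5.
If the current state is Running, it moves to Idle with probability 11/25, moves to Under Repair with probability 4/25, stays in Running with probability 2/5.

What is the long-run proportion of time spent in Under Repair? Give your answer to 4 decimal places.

Let the stationary distribution be π with π = πP and π_1 + π_2 + π_3 = 1.
π_1 = 0.36·π_1 + 0.4·π_2 + 0.44·π_3
π_2 = 0.32·π_1 + 0.2·π_2 + 0.16·π_3
Solving with the normalization constraint gives π = (0.3988, 0.2331, 0.3681).
So the stationary probability of Under Repair is 0.2331.

0.2331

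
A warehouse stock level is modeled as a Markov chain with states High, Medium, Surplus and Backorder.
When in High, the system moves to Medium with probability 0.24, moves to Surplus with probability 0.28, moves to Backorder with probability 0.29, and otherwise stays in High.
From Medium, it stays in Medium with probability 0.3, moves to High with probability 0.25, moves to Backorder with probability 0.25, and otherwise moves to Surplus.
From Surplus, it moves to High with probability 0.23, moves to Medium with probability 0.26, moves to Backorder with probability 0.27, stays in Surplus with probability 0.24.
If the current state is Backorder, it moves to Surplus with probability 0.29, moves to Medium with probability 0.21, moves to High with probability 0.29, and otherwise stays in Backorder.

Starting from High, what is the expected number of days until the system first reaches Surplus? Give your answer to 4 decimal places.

3.8047

Let t(s) be the expected number of days to first reach Surplus from state s, with t(Surplus) = 0. Conditioning on the first day:
t(High) = 1 + 0.19·t(High) + 0.24·t(Medium) + 0.29·t(Backorder)
t(Medium) = 1 + 0.25·t(High) + 0.3·t(Medium) + 0.25·t(Backorder)
t(Backorder) = 1 + 0.29·t(High) + 0.21·t(Medium) + 0.21·t(Backorder)
Solving: t(High) = 3.8047, t(Medium) = 4.1304, t(Backorder) = 3.7605.
Expected days from High to Surplus: 3.8047.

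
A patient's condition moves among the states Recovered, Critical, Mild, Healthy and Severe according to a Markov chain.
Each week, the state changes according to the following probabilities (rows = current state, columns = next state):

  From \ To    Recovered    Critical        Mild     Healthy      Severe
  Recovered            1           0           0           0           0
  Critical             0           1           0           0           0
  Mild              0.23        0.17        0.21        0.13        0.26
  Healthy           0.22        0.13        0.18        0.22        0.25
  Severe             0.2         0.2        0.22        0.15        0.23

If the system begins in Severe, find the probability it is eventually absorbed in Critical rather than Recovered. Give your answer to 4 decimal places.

0.4658

Let h(s) be the probability of absorption at Critical starting from transient state s. Then h(Critical) = 1 and h(Recovered) = 0. By first-step analysis:
h(Mild) = 0.23·0 + 0.17·1 + 0.21·h(Mild) + 0.13·h(Healthy) + 0.26·h(Severe)
h(Healthy) = 0.22·0 + 0.13·1 + 0.18·h(Mild) + 0.22·h(Healthy) + 0.25·h(Severe)
h(Severe) = 0.2·0 + 0.2·1 + 0.22·h(Mild) + 0.15·h(Healthy) + 0.23·h(Severe)
Solving: h(Mild) = 0.4371, h(Healthy) = 0.4168, h(Severe) = 0.4658.
Starting from Severe, the probability is 0.4658.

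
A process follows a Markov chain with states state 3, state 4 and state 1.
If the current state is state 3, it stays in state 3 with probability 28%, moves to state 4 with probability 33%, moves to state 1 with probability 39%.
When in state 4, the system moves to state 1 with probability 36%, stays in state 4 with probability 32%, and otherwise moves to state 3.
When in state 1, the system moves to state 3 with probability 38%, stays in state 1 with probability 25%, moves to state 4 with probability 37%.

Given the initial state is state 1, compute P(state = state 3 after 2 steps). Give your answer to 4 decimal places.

Sum over the intermediate state after 1 step:
P = P(state 1→state 3)·P(state 3→state 3) + P(state 1→state 4)·P(state 4→state 3) + P(state 1→state 1)·P(state 1→state 3)
  = 0.38×0.28 + 0.37×0.32 + 0.25×0.38
  = 0.1064 + 0.1184 + 0.0950 = 0.3198

0.3198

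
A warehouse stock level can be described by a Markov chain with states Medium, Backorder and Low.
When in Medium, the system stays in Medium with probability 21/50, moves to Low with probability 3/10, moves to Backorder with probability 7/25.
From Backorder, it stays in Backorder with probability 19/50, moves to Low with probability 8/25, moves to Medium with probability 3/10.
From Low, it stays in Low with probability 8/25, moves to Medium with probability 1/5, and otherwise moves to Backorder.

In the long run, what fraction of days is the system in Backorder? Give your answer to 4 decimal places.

0.3809

Let the stationary distribution be π with π = πP and π_1 + π_2 + π_3 = 1.
π_1 = 0.42·π_1 + 0.3·π_2 + 0.2·π_3
π_2 = 0.28·π_1 + 0.38·π_2 + 0.48·π_3
Solving with the normalization constraint gives π = (0.3052, 0.3809, 0.3139).
So the stationary probability of Backorder is 0.3809.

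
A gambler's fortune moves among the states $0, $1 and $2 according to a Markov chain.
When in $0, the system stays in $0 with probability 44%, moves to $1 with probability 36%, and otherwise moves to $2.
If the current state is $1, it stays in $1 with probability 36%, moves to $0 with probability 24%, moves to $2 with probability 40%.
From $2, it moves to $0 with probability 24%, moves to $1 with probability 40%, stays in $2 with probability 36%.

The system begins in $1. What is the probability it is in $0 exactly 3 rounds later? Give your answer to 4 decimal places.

Propagate the distribution vector 3 rounds from $1.
After 0 rounds: (0.0000, 1.0000, 0.0000)
After 1 round: (0.2400, 0.3600, 0.4000)
After 2 rounds: (0.2880, 0.3760, 0.3360)
After 3 rounds: (0.2976, 0.3734, 0.3290)
P(in $0 after 3 rounds) = 0.2976

0.2976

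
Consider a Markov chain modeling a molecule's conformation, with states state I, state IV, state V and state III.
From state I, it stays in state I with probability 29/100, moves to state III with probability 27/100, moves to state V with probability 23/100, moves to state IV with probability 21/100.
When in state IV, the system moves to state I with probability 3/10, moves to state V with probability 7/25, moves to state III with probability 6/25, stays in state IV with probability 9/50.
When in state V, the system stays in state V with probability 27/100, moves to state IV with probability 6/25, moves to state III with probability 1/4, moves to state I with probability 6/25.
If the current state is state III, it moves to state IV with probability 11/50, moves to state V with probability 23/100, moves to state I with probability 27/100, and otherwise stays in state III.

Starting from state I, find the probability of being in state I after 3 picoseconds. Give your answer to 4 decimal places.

0.2744

Propagate the distribution vector 3 picoseconds from state I.
After 0 picoseconds: (1.0000, 0.0000, 0.0000, 0.0000)
After 1 picosecond: (0.2900, 0.2100, 0.2300, 0.2700)
After 2 picoseconds: (0.2752, 0.2133, 0.2497, 0.2618)
After 3 picoseconds: (0.2744, 0.2137, 0.2507, 0.2612)
P(in state I after 3 picoseconds) = 0.2744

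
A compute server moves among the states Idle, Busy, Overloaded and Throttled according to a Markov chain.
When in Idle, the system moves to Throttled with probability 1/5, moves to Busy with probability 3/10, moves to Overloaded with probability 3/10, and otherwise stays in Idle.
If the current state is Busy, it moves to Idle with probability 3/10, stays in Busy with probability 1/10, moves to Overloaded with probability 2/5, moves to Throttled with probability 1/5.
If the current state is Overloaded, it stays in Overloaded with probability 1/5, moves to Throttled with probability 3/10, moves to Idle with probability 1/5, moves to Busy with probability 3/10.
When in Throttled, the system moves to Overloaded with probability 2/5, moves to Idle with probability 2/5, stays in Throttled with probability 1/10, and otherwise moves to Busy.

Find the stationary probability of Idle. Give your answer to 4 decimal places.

Let the stationary distribution be π with π = πP and π_1 + π_2 + π_3 + π_4 = 1.
π_1 = 0.2·π_1 + 0.3·π_2 + 0.2·π_3 + 0.4·π_4
π_2 = 0.3·π_1 + 0.1·π_2 + 0.3·π_3 + 0.1·π_4
π_3 = 0.3·π_1 + 0.4·π_2 + 0.2·π_3 + 0.4·π_4
Solving with the normalization constraint gives π = (0.2635, 0.2150, 0.3114, 0.2101).
So the stationary probability of Idle is 0.2635.

0.2635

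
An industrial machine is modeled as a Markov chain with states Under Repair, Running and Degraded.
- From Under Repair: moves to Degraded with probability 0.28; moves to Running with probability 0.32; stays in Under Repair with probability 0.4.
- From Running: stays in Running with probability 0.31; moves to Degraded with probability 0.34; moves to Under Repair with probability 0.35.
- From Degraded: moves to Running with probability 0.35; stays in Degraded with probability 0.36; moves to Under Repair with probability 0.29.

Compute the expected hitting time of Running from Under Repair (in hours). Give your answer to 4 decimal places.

Let t(s) be the expected number of hours to first reach Running from state s, with t(Running) = 0. Conditioning on the first hour:
t(Under Repair) = 1 + 0.4·t(Under Repair) + 0.28·t(Degraded)
t(Degraded) = 1 + 0.29·t(Under Repair) + 0.36·t(Degraded)
Solving: t(Under Repair) = 3.0383, t(Degraded) = 2.9392.
Expected hours from Under Repair to Running: 3.0383.

3.0383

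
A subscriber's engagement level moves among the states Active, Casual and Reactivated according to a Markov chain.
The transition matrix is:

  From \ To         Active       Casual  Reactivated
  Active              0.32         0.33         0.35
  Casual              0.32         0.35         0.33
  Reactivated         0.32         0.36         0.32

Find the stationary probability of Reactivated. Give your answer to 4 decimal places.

Let the stationary distribution be π with π = πP and π_1 + π_2 + π_3 = 1.
π_1 = 0.32·π_1 + 0.32·π_2 + 0.32·π_3
π_2 = 0.33·π_1 + 0.35·π_2 + 0.36·π_3
Solving with the normalization constraint gives π = (0.3200, 0.3469, 0.3331).
So the stationary probability of Reactivated is 0.3331.

0.3331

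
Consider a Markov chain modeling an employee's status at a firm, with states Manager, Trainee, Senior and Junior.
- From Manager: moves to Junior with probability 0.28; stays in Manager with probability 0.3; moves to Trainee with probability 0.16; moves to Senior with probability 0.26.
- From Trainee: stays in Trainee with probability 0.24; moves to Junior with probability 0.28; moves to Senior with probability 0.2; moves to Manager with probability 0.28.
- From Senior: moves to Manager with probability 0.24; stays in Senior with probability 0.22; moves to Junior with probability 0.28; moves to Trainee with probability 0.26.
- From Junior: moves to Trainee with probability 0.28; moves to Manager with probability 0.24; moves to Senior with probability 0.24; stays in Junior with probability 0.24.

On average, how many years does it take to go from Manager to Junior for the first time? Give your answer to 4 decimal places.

Let t(s) be the expected number of years to first reach Junior from state s, with t(Junior) = 0. Conditioning on the first year:
t(Manager) = 1 + 0.3·t(Manager) + 0.16·t(Trainee) + 0.26·t(Senior)
t(Trainee) = 1 + 0.28·t(Manager) + 0.24·t(Trainee) + 0.2·t(Senior)
t(Senior) = 1 + 0.24·t(Manager) + 0.26·t(Trainee) + 0.22·t(Senior)
Solving: t(Manager) = 3.5714, t(Trainee) = 3.5714, t(Senior) = 3.5714.
Expected years from Manager to Junior: 3.5714.

3.5714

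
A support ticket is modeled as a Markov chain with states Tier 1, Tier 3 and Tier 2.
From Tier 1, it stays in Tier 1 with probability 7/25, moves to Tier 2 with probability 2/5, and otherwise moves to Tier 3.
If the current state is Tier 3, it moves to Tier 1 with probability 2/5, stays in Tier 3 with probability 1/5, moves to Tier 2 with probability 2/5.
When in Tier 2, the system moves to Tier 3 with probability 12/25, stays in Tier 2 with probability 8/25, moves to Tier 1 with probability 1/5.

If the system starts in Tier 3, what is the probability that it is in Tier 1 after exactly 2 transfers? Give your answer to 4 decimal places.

Sum over the intermediate state after 1 transfer:
P = P(Tier 3→Tier 1)·P(Tier 1→Tier 1) + P(Tier 3→Tier 3)·P(Tier 3→Tier 1) + P(Tier 3→Tier 2)·P(Tier 2→Tier 1)
  = 0.4×0.28 + 0.2×0.4 + 0.4×0.2
  = 0.1120 + 0.0800 + 0.0800 = 0.2720

0.2720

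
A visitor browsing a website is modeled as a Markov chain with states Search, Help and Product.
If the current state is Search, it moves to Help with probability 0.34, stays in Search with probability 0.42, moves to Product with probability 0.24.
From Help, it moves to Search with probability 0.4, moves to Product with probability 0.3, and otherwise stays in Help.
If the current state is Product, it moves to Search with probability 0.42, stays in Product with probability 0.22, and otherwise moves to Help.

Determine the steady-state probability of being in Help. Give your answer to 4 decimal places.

Let the stationary distribution be π with π = πP and π_1 + π_2 + π_3 = 1.
π_1 = 0.42·π_1 + 0.4·π_2 + 0.42·π_3
π_2 = 0.34·π_1 + 0.3·π_2 + 0.36·π_3
Solving with the normalization constraint gives π = (0.4134, 0.3318, 0.2548).
So the stationary probability of Help is 0.3318.

0.3318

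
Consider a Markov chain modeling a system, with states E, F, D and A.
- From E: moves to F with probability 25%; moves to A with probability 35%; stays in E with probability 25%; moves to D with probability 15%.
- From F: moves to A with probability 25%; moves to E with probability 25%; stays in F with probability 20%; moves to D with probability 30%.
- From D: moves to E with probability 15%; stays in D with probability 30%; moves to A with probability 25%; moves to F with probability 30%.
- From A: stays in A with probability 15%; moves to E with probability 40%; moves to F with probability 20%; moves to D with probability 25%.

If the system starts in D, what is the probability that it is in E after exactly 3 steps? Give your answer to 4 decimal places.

0.2595

Propagate the distribution vector 3 steps from D.
After 0 steps: (0.0000, 0.0000, 1.0000, 0.0000)
After 1 step: (0.1500, 0.3000, 0.3000, 0.2500)
After 2 steps: (0.2575, 0.2375, 0.2650, 0.2400)
After 3 steps: (0.2595, 0.2394, 0.2494, 0.2518)
P(in E after 3 steps) = 0.2595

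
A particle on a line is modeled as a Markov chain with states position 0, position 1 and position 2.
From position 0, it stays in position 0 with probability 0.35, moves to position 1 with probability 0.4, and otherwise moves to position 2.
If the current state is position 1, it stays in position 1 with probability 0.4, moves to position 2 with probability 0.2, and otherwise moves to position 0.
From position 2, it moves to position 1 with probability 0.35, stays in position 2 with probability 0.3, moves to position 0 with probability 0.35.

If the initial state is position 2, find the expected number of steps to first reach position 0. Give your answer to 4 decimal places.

Let t(s) be the expected number of steps to first reach position 0 from state s, with t(position 0) = 0. Conditioning on the first step:
t(position 1) = 1 + 0.4·t(position 1) + 0.2·t(position 2)
t(position 2) = 1 + 0.35·t(position 1) + 0.3·t(position 2)
Solving: t(position 1) = 2.5714, t(position 2) = 2.7143.
Expected steps from position 2 to position 0: 2.7143.

2.7143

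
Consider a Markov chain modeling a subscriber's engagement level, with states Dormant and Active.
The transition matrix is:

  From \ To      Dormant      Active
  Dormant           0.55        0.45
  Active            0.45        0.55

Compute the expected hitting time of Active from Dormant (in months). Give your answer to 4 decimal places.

Let t(s) be the expected number of months to first reach Active from state s, with t(Active) = 0. Conditioning on the first month:
t(Dormant) = 1 + 0.55·t(Dormant)
Solving: t(Dormant) = 2.2222.
Expected months from Dormant to Active: 2.2222.

2.2222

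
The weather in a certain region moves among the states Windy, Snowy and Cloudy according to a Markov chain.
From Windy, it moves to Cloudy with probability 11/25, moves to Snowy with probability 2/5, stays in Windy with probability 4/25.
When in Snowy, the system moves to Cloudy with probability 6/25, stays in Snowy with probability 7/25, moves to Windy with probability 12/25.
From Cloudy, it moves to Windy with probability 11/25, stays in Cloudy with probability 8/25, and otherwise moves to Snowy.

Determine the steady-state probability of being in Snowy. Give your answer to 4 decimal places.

0.3089

Let the stationary distribution be π with π = πP and π_1 + π_2 + π_3 = 1.
π_1 = 0.16·π_1 + 0.48·π_2 + 0.44·π_3
π_2 = 0.4·π_1 + 0.28·π_2 + 0.24·π_3
Solving with the normalization constraint gives π = (0.3534, 0.3089, 0.3377).
So the stationary probability of Snowy is 0.3089.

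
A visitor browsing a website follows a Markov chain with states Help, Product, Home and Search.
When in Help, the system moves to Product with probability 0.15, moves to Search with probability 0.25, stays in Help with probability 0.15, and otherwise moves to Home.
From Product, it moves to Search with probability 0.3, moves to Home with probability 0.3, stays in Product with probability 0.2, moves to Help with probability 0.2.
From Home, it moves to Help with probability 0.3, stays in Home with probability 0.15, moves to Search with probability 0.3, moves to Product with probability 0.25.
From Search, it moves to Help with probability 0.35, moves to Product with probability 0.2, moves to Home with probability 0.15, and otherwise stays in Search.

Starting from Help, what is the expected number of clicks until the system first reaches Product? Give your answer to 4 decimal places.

5.2056

Let t(s) be the expected number of clicks to first reach Product from state s, with t(Product) = 0. Conditioning on the first click:
t(Help) = 1 + 0.15·t(Help) + 0.45·t(Home) + 0.25·t(Search)
t(Home) = 1 + 0.3·t(Help) + 0.15·t(Home) + 0.3·t(Search)
t(Search) = 1 + 0.35·t(Help) + 0.15·t(Home) + 0.3·t(Search)
Solving: t(Help) = 5.2056, t(Home) = 4.7996, t(Search) = 5.0599.
Expected clicks from Help to Product: 5.2056.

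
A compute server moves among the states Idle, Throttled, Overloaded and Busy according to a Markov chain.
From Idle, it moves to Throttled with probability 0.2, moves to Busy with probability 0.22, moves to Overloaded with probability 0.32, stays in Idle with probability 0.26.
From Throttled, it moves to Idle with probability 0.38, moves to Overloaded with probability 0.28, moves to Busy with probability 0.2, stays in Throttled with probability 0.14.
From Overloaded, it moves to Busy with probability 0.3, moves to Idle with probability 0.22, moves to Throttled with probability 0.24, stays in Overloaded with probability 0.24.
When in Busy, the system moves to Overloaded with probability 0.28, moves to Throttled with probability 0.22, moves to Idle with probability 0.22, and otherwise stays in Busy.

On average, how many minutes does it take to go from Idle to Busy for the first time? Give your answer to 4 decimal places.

4.1820

Let t(s) be the expected number of minutes to first reach Busy from state s, with t(Busy) = 0. Conditioning on the first minute:
t(Idle) = 1 + 0.26·t(Idle) + 0.2·t(Throttled) + 0.32·t(Overloaded)
t(Throttled) = 1 + 0.38·t(Idle) + 0.14·t(Throttled) + 0.28·t(Overloaded)
t(Overloaded) = 1 + 0.22·t(Idle) + 0.24·t(Throttled) + 0.24·t(Overloaded)
Solving: t(Idle) = 4.1820, t(Throttled) = 4.2725, t(Overloaded) = 3.8756.
Expected minutes from Idle to Busy: 4.1820.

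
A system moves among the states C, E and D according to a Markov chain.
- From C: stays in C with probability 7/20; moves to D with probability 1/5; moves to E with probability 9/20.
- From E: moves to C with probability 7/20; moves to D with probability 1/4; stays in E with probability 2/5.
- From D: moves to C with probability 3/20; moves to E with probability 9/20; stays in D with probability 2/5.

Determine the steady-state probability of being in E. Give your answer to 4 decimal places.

0.4286

Let the stationary distribution be π with π = πP and π_1 + π_2 + π_3 = 1.
π_1 = 0.35·π_1 + 0.35·π_2 + 0.15·π_3
π_2 = 0.45·π_1 + 0.4·π_2 + 0.45·π_3
Solving with the normalization constraint gives π = (0.2946, 0.4286, 0.2768).
So the stationary probability of E is 0.4286.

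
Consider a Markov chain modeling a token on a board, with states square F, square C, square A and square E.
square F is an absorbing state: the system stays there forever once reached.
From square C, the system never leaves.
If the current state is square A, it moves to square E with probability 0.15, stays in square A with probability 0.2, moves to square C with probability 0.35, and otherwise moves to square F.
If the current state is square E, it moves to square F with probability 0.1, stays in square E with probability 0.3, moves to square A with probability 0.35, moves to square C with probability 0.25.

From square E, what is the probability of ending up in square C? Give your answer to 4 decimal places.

Let h(s) be the probability of absorption at square C starting from transient state s. Then h(square C) = 1 and h(square F) = 0. By first-step analysis:
h(square A) = 0.3·0 + 0.35·1 + 0.2·h(square A) + 0.15·h(square E)
h(square E) = 0.1·0 + 0.25·1 + 0.35·h(square A) + 0.3·h(square E)
Solving: h(square A) = 0.5567, h(square E) = 0.6355.
Starting from square E, the probability is 0.6355.

0.6355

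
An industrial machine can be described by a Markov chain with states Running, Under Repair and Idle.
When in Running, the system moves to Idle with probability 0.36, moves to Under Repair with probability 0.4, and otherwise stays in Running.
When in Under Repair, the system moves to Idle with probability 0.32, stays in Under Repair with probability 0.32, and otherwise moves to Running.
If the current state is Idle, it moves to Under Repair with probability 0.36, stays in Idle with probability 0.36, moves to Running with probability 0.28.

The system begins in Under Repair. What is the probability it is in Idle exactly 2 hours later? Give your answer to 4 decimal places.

Sum over the intermediate state after 1 hour:
P = P(Under Repair→Running)·P(Running→Idle) + P(Under Repair→Under Repair)·P(Under Repair→Idle) + P(Under Repair→Idle)·P(Idle→Idle)
  = 0.36×0.36 + 0.32×0.32 + 0.32×0.36
  = 0.1296 + 0.1024 + 0.1152 = 0.3472

0.3472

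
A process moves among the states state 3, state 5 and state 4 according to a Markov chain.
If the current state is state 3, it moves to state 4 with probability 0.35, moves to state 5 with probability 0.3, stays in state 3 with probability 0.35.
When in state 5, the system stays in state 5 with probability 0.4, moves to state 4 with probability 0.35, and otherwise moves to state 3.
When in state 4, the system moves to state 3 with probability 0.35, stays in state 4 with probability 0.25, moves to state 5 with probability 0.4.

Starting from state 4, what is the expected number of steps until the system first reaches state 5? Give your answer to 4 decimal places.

Let t(s) be the expected number of steps to first reach state 5 from state s, with t(state 5) = 0. Conditioning on the first step:
t(state 3) = 1 + 0.35·t(state 3) + 0.35·t(state 4)
t(state 4) = 1 + 0.35·t(state 3) + 0.25·t(state 4)
Solving: t(state 3) = 3.0137, t(state 4) = 2.7397.
Expected steps from state 4 to state 5: 2.7397.

2.7397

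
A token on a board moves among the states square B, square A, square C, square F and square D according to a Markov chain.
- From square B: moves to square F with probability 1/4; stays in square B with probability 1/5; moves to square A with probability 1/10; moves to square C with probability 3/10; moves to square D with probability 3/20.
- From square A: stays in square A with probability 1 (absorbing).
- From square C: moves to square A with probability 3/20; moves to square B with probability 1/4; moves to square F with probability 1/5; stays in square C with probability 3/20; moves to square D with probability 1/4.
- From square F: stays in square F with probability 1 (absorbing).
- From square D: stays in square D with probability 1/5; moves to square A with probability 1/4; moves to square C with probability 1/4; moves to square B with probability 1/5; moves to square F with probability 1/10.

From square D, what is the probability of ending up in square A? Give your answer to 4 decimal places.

Let h(s) be the probability of absorption at square A starting from transient state s. Then h(square A) = 1 and h(square F) = 0. By first-step analysis:
h(square B) = 0.2·h(square B) + 0.1·1 + 0.3·h(square C) + 0.25·0 + 0.15·h(square D)
h(square C) = 0.25·h(square B) + 0.15·1 + 0.15·h(square C) + 0.2·0 + 0.25·h(square D)
h(square D) = 0.2·h(square B) + 0.25·1 + 0.25·h(square C) + 0.1·0 + 0.2·h(square D)
Solving: h(square B) = 0.4009, h(square C) = 0.4579, h(square D) = 0.5558.
Starting from square D, the probability is 0.5558.

0.5558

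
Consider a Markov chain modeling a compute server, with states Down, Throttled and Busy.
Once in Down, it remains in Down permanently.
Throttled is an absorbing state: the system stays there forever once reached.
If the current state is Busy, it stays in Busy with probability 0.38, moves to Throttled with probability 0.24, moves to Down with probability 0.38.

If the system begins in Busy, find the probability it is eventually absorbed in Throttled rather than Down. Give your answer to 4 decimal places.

Let h(s) be the probability of absorption at Throttled starting from transient state s. Then h(Throttled) = 1 and h(Down) = 0. By first-step analysis:
h(Busy) = 0.38·0 + 0.24·1 + 0.38·h(Busy)
Solving: h(Busy) = 0.3871.
Starting from Busy, the probability is 0.3871.

0.3871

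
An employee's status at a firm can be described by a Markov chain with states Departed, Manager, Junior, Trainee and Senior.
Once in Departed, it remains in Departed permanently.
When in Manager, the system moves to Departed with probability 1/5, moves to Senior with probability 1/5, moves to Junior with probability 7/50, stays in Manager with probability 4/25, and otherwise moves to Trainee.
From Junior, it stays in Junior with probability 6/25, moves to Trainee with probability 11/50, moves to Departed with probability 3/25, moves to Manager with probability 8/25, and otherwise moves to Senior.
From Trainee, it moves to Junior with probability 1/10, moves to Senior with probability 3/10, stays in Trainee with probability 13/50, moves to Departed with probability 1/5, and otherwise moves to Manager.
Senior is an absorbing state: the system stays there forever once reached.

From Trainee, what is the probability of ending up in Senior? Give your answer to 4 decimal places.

Let h(s) be the probability of absorption at Senior starting from transient state s. Then h(Senior) = 1 and h(Departed) = 0. By first-step analysis:
h(Manager) = 0.2·0 + 0.16·h(Manager) + 0.14·h(Junior) + 0.3·h(Trainee) + 0.2·1
h(Junior) = 0.12·0 + 0.32·h(Manager) + 0.24·h(Junior) + 0.22·h(Trainee) + 0.1·1
h(Trainee) = 0.2·0 + 0.14·h(Manager) + 0.1·h(Junior) + 0.26·h(Trainee) + 0.3·1
Solving: h(Manager) = 0.5309, h(Junior) = 0.5220, h(Trainee) = 0.5764.
Starting from Trainee, the probability is 0.5764.

0.5764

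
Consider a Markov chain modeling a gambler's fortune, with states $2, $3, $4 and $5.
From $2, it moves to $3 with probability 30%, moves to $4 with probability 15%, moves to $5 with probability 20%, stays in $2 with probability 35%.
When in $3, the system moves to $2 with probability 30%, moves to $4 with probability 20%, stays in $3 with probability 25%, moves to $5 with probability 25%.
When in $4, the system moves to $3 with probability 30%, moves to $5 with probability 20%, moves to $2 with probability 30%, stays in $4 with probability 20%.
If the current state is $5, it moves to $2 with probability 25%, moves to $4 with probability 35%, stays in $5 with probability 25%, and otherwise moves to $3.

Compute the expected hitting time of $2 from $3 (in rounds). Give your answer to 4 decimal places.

3.4711

Let t(s) be the expected number of rounds to first reach $2 from state s, with t($2) = 0. Conditioning on the first round:
t($3) = 1 + 0.25·t($3) + 0.2·t($4) + 0.25·t($5)
t($4) = 1 + 0.3·t($3) + 0.2·t($4) + 0.2·t($5)
t($5) = 1 + 0.15·t($3) + 0.35·t($4) + 0.25·t($5)
Solving: t($3) = 3.4711, t($4) = 3.4625, t($5) = 3.6434.
Expected rounds from $3 to $2: 3.4711.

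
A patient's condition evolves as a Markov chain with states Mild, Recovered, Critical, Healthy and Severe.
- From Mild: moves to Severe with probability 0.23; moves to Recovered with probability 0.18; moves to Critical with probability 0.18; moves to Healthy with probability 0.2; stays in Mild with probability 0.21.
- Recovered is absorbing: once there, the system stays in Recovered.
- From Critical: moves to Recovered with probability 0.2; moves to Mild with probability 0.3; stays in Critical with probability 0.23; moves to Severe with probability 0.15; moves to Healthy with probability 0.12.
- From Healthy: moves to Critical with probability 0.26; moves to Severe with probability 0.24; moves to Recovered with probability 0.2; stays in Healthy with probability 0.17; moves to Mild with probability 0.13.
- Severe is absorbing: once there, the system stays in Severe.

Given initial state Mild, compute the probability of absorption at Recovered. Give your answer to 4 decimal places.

0.4656

Let h(s) be the probability of absorption at Recovered starting from transient state s. Then h(Recovered) = 1 and h(Severe) = 0. By first-step analysis:
h(Mild) = 0.21·h(Mild) + 0.18·1 + 0.18·h(Critical) + 0.2·h(Healthy) + 0.23·0
h(Critical) = 0.3·h(Mild) + 0.2·1 + 0.23·h(Critical) + 0.12·h(Healthy) + 0.15·0
h(Healthy) = 0.13·h(Mild) + 0.2·1 + 0.26·h(Critical) + 0.17·h(Healthy) + 0.24·0
Solving: h(Mild) = 0.4656, h(Critical) = 0.5152, h(Healthy) = 0.4753.
Starting from Mild, the probability is 0.4656.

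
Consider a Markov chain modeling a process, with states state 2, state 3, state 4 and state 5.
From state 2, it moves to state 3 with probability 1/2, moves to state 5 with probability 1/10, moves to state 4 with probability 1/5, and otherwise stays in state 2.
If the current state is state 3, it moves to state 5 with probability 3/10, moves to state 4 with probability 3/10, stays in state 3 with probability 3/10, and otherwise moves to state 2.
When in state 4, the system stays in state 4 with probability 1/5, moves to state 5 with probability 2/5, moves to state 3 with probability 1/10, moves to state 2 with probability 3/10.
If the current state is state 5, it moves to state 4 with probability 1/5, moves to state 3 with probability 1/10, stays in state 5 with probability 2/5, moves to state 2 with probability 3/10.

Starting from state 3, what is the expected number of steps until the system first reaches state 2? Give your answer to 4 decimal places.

Let t(s) be the expected number of steps to first reach state 2 from state s, with t(state 2) = 0. Conditioning on the first step:
t(state 3) = 1 + 0.3·t(state 3) + 0.3·t(state 4) + 0.3·t(state 5)
t(state 4) = 1 + 0.1·t(state 3) + 0.2·t(state 4) + 0.4·t(state 5)
t(state 5) = 1 + 0.1·t(state 3) + 0.2·t(state 4) + 0.4·t(state 5)
Solving: t(state 3) = 4.5455, t(state 4) = 3.6364, t(state 5) = 3.6364.
Expected steps from state 3 to state 2: 4.5455.

4.5455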